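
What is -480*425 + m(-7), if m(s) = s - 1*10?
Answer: -204017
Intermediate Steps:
m(s) = -10 + s (m(s) = s - 10 = -10 + s)
-480*425 + m(-7) = -480*425 + (-10 - 7) = -204000 - 17 = -204017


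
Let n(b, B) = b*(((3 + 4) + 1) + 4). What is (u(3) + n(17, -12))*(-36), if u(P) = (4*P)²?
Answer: -12528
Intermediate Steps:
u(P) = 16*P²
n(b, B) = 12*b (n(b, B) = b*((7 + 1) + 4) = b*(8 + 4) = b*12 = 12*b)
(u(3) + n(17, -12))*(-36) = (16*3² + 12*17)*(-36) = (16*9 + 204)*(-36) = (144 + 204)*(-36) = 348*(-36) = -12528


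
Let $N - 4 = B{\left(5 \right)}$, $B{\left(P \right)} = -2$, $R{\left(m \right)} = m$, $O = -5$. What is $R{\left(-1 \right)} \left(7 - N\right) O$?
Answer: $25$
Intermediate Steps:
$N = 2$ ($N = 4 - 2 = 2$)
$R{\left(-1 \right)} \left(7 - N\right) O = - (7 - 2) \left(-5\right) = \left(-1\right) 5 \left(-5\right) = \left(-5\right) \left(-5\right) = 25$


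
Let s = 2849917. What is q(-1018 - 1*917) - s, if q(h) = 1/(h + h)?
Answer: -11029178791/3870 ≈ -2.8499e+6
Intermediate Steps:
q(h) = 1/(2*h)
q(-1018 - 1*917) - s = 1/(2*(-1018 - 1*917)) - 1*2849917 = 1/(2*(-1018 - 917)) - 2849917 = (1/2)/(-1935) - 2849917 = (1/2)*(-1/1935) - 2849917 = -1/3870 - 2849917 = -11029178791/3870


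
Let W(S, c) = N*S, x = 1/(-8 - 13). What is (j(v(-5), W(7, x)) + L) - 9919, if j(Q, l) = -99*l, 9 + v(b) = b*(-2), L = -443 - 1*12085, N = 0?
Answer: -22447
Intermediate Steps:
x = -1/21 (x = 1/(-21) = -1/21 ≈ -0.047619)
L = -12528 (L = -443 - 12085 = -12528)
W(S, c) = 0 (W(S, c) = 0*S = 0)
v(b) = -9 - 2*b (v(b) = -9 + b*(-2) = -9 - 2*b)
(j(v(-5), W(7, x)) + L) - 9919 = (-99*0 - 12528) - 9919 = (0 - 12528) - 9919 = -12528 - 9919 = -22447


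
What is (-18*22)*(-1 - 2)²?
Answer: -3564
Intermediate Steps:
(-18*22)*(-1 - 2)² = -396*(-3)² = -396*9 = -3564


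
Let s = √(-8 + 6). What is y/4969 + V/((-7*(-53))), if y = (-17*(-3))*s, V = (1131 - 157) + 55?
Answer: 147/53 + 51*I*√2/4969 ≈ 2.7736 + 0.014515*I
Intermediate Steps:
V = 1029 (V = 974 + 55 = 1029)
s = I*√2 (s = √(-2) = I*√2 ≈ 1.4142*I)
y = 51*I*√2 (y = (-17*(-3))*(I*√2) = 51*(I*√2) = 51*I*√2 ≈ 72.125*I)
y/4969 + V/((-7*(-53))) = (51*I*√2)/4969 + 1029/((-7*(-53))) = (51*I*√2)*(1/4969) + 1029/371 = 51*I*√2/4969 + 1029*(1/371) = 51*I*√2/4969 + 147/53 = 147/53 + 51*I*√2/4969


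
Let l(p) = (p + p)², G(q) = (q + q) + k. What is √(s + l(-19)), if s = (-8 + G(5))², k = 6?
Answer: 2*√377 ≈ 38.833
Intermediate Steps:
G(q) = 6 + 2*q (G(q) = (q + q) + 6 = 2*q + 6 = 6 + 2*q)
l(p) = 4*p² (l(p) = (2*p)² = 4*p²)
s = 64 (s = (-8 + (6 + 2*5))² = (-8 + (6 + 10))² = (-8 + 16)² = 8² = 64)
√(s + l(-19)) = √(64 + 4*(-19)²) = √(64 + 4*361) = √(64 + 1444) = √1508 = 2*√377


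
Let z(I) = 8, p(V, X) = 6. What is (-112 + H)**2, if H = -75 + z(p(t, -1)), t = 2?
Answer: 32041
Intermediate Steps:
H = -67 (H = -75 + 8 = -67)
(-112 + H)**2 = (-112 - 67)**2 = (-179)**2 = 32041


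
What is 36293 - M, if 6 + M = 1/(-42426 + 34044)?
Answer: 304258219/8382 ≈ 36299.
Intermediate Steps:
M = -50293/8382 (M = -6 + 1/(-42426 + 34044) = -6 + 1/(-8382) = -6 - 1/8382 = -50293/8382 ≈ -6.0001)
36293 - M = 36293 - 1*(-50293/8382) = 36293 + 50293/8382 = 304258219/8382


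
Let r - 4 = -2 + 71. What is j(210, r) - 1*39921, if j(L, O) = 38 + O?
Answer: -39810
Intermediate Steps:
r = 73 (r = 4 + (-2 + 71) = 4 + 69 = 73)
j(210, r) - 1*39921 = (38 + 73) - 1*39921 = 111 - 39921 = -39810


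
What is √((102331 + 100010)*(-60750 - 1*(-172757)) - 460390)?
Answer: √22663147997 ≈ 1.5054e+5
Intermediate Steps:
√((102331 + 100010)*(-60750 - 1*(-172757)) - 460390) = √(202341*(-60750 + 172757) - 460390) = √(202341*112007 - 460390) = √(22663608387 - 460390) = √22663147997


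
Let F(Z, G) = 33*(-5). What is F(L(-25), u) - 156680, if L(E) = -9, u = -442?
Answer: -156845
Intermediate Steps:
F(Z, G) = -165
F(L(-25), u) - 156680 = -165 - 156680 = -156845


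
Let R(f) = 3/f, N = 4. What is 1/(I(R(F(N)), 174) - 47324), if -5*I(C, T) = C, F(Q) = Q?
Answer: -20/946483 ≈ -2.1131e-5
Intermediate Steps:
I(C, T) = -C/5
1/(I(R(F(N)), 174) - 47324) = 1/(-3/(5*4) - 47324) = 1/(-⅕*¾ - 47324) = 1/(-3/20 - 47324) = 1/(-946483/20) = -20/946483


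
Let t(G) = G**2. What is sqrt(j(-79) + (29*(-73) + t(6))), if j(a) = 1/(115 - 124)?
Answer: I*sqrt(18730)/3 ≈ 45.619*I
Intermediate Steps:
j(a) = -1/9 (j(a) = 1/(-9) = -1/9)
sqrt(j(-79) + (29*(-73) + t(6))) = sqrt(-1/9 + (29*(-73) + 6**2)) = sqrt(-1/9 + (-2117 + 36)) = sqrt(-1/9 - 2081) = sqrt(-18730/9) = I*sqrt(18730)/3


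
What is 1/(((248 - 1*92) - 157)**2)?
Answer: 1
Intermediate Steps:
1/(((248 - 1*92) - 157)**2) = 1/(((248 - 92) - 157)**2) = 1/((156 - 157)**2) = 1/((-1)**2) = 1/1 = 1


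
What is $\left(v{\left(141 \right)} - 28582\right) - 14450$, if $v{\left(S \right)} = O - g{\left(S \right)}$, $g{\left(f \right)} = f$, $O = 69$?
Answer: $-43104$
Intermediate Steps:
$v{\left(S \right)} = 69 - S$
$\left(v{\left(141 \right)} - 28582\right) - 14450 = \left(\left(69 - 141\right) - 28582\right) - 14450 = \left(-72 - 28582\right) - 14450 = -28654 - 14450 = -43104$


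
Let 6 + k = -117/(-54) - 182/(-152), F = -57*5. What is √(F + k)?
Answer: I*√3738117/114 ≈ 16.96*I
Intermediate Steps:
F = -285
k = -601/228 (k = -6 + (-117/(-54) - 182/(-152)) = -6 + (-117*(-1/54) - 182*(-1/152)) = -6 + (13/6 + 91/76) = -6 + 767/228 = -601/228 ≈ -2.6360)
√(F + k) = √(-285 - 601/228) = √(-65581/228) = I*√3738117/114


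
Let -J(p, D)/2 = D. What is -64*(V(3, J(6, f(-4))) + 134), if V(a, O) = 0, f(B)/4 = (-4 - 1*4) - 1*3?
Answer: -8576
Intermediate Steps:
f(B) = -44 (f(B) = 4*((-4 - 1*4) - 1*3) = 4*((-4 - 4) - 3) = 4*(-8 - 3) = 4*(-11) = -44)
J(p, D) = -2*D
-64*(V(3, J(6, f(-4))) + 134) = -64*(0 + 134) = -64*134 = -8576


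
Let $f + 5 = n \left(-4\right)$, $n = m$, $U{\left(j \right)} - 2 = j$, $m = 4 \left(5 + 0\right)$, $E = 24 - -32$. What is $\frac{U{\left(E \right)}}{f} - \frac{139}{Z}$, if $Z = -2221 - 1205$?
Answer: $- \frac{186893}{291210} \approx -0.64178$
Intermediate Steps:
$E = 56$ ($E = 24 + 32 = 56$)
$m = 20$ ($m = 4 \cdot 5 = 20$)
$U{\left(j \right)} = 2 + j$
$n = 20$
$f = -85$ ($f = -5 + 20 \left(-4\right) = -5 - 80 = -85$)
$Z = -3426$ ($Z = -2221 - 1205 = -3426$)
$\frac{U{\left(E \right)}}{f} - \frac{139}{Z} = \frac{2 + 56}{-85} - \frac{139}{-3426} = 58 \left(- \frac{1}{85}\right) - - \frac{139}{3426} = - \frac{58}{85} + \frac{139}{3426} = - \frac{186893}{291210}$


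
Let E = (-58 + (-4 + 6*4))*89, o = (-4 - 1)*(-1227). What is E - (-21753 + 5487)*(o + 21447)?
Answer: 448645430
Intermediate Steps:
o = 6135 (o = -5*(-1227) = 6135)
E = -3382 (E = (-58 + (-4 + 24))*89 = (-58 + 20)*89 = -38*89 = -3382)
E - (-21753 + 5487)*(o + 21447) = -3382 - (-21753 + 5487)*(6135 + 21447) = -3382 - (-16266)*27582 = -3382 - 1*(-448648812) = -3382 + 448648812 = 448645430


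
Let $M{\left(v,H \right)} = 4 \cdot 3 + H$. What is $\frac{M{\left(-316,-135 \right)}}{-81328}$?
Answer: $\frac{123}{81328} \approx 0.0015124$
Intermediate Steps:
$M{\left(v,H \right)} = 12 + H$
$\frac{M{\left(-316,-135 \right)}}{-81328} = \frac{12 - 135}{-81328} = \left(-123\right) \left(- \frac{1}{81328}\right) = \frac{123}{81328}$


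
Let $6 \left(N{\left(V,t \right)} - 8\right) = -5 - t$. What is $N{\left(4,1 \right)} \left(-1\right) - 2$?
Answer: $-9$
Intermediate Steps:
$N{\left(V,t \right)} = \frac{43}{6} - \frac{t}{6}$ ($N{\left(V,t \right)} = 8 + \frac{-5 - t}{6} = 8 - \left(\frac{5}{6} + \frac{t}{6}\right) = \frac{43}{6} - \frac{t}{6}$)
$N{\left(4,1 \right)} \left(-1\right) - 2 = \left(\frac{43}{6} - \frac{1}{6}\right) \left(-1\right) - 2 = 7 \left(-1\right) - 2 = -7 - 2 = -9$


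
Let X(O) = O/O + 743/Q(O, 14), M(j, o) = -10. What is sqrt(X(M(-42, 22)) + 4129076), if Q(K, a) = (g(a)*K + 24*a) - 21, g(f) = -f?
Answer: sqrt(854822503990)/455 ≈ 2032.0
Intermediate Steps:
Q(K, a) = -21 + 24*a - K*a (Q(K, a) = ((-a)*K + 24*a) - 21 = (-K*a + 24*a) - 21 = (24*a - K*a) - 21 = -21 + 24*a - K*a)
X(O) = 1 + 743/(315 - 14*O) (X(O) = O/O + 743/(-21 + 24*14 - 1*O*14) = 1 + 743/(-21 + 336 - 14*O) = 1 + 743/(315 - 14*O))
sqrt(X(M(-42, 22)) + 4129076) = sqrt(2*(-529 + 7*(-10))/(7*(-45 + 2*(-10))) + 4129076) = sqrt(2*(-529 - 70)/(7*(-45 - 20)) + 4129076) = sqrt((2/7)*(-599)/(-65) + 4129076) = sqrt((2/7)*(-1/65)*(-599) + 4129076) = sqrt(1198/455 + 4129076) = sqrt(1878730778/455) = sqrt(854822503990)/455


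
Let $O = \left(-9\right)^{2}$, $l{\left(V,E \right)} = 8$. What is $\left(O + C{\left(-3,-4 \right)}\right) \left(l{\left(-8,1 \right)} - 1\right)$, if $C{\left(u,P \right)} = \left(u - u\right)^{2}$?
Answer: $567$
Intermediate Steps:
$C{\left(u,P \right)} = 0$ ($C{\left(u,P \right)} = 0^{2} = 0$)
$O = 81$
$\left(O + C{\left(-3,-4 \right)}\right) \left(l{\left(-8,1 \right)} - 1\right) = \left(81 + 0\right) \left(8 - 1\right) = 81 \left(8 - 1\right) = 81 \cdot 7 = 567$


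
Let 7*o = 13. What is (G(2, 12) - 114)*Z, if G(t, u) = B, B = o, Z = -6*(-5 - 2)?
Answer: -4710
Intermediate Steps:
o = 13/7 (o = (1/7)*13 = 13/7 ≈ 1.8571)
Z = 42 (Z = -6*(-7) = 42)
B = 13/7 ≈ 1.8571
G(t, u) = 13/7
(G(2, 12) - 114)*Z = (13/7 - 114)*42 = -785/7*42 = -4710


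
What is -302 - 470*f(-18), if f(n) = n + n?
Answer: 16618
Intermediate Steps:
f(n) = 2*n
-302 - 470*f(-18) = -302 - 940*(-18) = -302 - 470*(-36) = -302 + 16920 = 16618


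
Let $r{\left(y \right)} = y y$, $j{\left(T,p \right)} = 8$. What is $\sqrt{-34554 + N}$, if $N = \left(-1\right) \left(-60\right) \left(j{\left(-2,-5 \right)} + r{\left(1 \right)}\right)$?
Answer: $i \sqrt{34014} \approx 184.43 i$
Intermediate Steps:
$r{\left(y \right)} = y^{2}$
$N = 540$ ($N = \left(-1\right) \left(-60\right) \left(8 + 1^{2}\right) = 60 \left(8 + 1\right) = 60 \cdot 9 = 540$)
$\sqrt{-34554 + N} = \sqrt{-34554 + 540} = \sqrt{-34014} = i \sqrt{34014}$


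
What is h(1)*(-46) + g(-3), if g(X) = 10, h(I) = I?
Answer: -36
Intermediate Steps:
h(1)*(-46) + g(-3) = 1*(-46) + 10 = -46 + 10 = -36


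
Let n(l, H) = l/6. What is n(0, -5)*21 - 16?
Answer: -16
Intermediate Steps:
n(l, H) = l/6 (n(l, H) = l*(⅙) = l/6)
n(0, -5)*21 - 16 = ((⅙)*0)*21 - 16 = 0*21 - 16 = 0 - 16 = -16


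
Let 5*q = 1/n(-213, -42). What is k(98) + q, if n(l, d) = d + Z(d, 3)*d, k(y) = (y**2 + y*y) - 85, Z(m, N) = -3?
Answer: 8031661/420 ≈ 19123.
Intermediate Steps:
k(y) = -85 + 2*y**2 (k(y) = (y**2 + y**2) - 85 = 2*y**2 - 85 = -85 + 2*y**2)
n(l, d) = -2*d (n(l, d) = d - 3*d = -2*d)
q = 1/420 (q = 1/(5*((-2*(-42)))) = (1/5)/84 = (1/5)*(1/84) = 1/420 ≈ 0.0023810)
k(98) + q = (-85 + 2*98**2) + 1/420 = (-85 + 2*9604) + 1/420 = (-85 + 19208) + 1/420 = 19123 + 1/420 = 8031661/420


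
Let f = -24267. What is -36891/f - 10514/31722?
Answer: 152518844/128299629 ≈ 1.1888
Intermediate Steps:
-36891/f - 10514/31722 = -36891/(-24267) - 10514/31722 = -36891*(-1/24267) - 10514*1/31722 = 12297/8089 - 5257/15861 = 152518844/128299629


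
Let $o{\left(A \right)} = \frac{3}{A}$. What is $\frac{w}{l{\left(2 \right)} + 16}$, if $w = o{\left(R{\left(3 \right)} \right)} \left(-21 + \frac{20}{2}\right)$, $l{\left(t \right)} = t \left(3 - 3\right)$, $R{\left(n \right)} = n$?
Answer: $- \frac{11}{16} \approx -0.6875$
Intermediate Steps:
$l{\left(t \right)} = 0$ ($l{\left(t \right)} = t 0 = 0$)
$w = -11$ ($w = \frac{3}{3} \left(-21 + \frac{20}{2}\right) = 3 \cdot \frac{1}{3} \left(-21 + 20 \cdot \frac{1}{2}\right) = 1 \left(-21 + 10\right) = 1 \left(-11\right) = -11$)
$\frac{w}{l{\left(2 \right)} + 16} = \frac{1}{0 + 16} \left(-11\right) = \frac{1}{16} \left(-11\right) = - \frac{11}{16}$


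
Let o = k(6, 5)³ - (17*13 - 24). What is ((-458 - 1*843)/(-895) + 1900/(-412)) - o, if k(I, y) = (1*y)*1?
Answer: 6346198/92185 ≈ 68.842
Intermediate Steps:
k(I, y) = y (k(I, y) = y*1 = y)
o = -72 (o = 5³ - (17*13 - 24) = 125 - (221 - 24) = 125 - 1*197 = 125 - 197 = -72)
((-458 - 1*843)/(-895) + 1900/(-412)) - o = ((-458 - 1*843)/(-895) + 1900/(-412)) - 1*(-72) = ((-458 - 843)*(-1/895) + 1900*(-1/412)) + 72 = (-1301*(-1/895) - 475/103) + 72 = (1301/895 - 475/103) + 72 = -291122/92185 + 72 = 6346198/92185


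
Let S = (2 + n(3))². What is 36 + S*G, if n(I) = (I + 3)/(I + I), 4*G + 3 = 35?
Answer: 108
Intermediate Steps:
G = 8 (G = -¾ + (¼)*35 = -¾ + 35/4 = 8)
n(I) = (3 + I)/(2*I) (n(I) = (3 + I)/((2*I)) = (3 + I)*(1/(2*I)) = (3 + I)/(2*I))
S = 9 (S = (2 + (½)*(3 + 3)/3)² = (2 + (½)*(⅓)*6)² = (2 + 1)² = 3² = 9)
36 + S*G = 36 + 9*8 = 36 + 72 = 108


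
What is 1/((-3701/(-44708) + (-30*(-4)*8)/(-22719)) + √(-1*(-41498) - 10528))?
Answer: -4645607776990292/3550157171963425621551 + 114632139497331856*√30970/3550157171963425621551 ≈ 0.0056811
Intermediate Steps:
1/((-3701/(-44708) + (-30*(-4)*8)/(-22719)) + √(-1*(-41498) - 10528)) = 1/((-3701*(-1/44708) + (120*8)*(-1/22719)) + √(41498 - 10528)) = 1/((3701/44708 + 960*(-1/22719)) + √30970) = 1/((3701/44708 - 320/7573) + √30970) = 1/(13721113/338573684 + √30970)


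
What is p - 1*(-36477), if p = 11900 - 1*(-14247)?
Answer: 62624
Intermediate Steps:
p = 26147 (p = 11900 + 14247 = 26147)
p - 1*(-36477) = 26147 - 1*(-36477) = 26147 + 36477 = 62624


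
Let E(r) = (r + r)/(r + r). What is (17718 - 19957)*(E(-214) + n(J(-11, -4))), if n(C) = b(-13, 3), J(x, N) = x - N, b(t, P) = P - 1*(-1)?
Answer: -11195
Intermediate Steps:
b(t, P) = 1 + P (b(t, P) = P + 1 = 1 + P)
n(C) = 4 (n(C) = 1 + 3 = 4)
E(r) = 1 (E(r) = (2*r)/((2*r)) = (2*r)*(1/(2*r)) = 1)
(17718 - 19957)*(E(-214) + n(J(-11, -4))) = (17718 - 19957)*(1 + 4) = -2239*5 = -11195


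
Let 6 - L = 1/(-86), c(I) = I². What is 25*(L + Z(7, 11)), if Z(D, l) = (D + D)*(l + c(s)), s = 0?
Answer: 344025/86 ≈ 4000.3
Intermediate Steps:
Z(D, l) = 2*D*l (Z(D, l) = (D + D)*(l + 0²) = (2*D)*(l + 0) = (2*D)*l = 2*D*l)
L = 517/86 (L = 6 - 1/(-86) = 6 - 1*(-1/86) = 6 + 1/86 = 517/86 ≈ 6.0116)
25*(L + Z(7, 11)) = 25*(517/86 + 2*7*11) = 25*(517/86 + 154) = 25*(13761/86) = 344025/86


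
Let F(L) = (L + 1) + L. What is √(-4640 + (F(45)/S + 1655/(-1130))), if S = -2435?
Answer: I*√1405637545184810/550310 ≈ 68.129*I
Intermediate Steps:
F(L) = 1 + 2*L (F(L) = (1 + L) + L = 1 + 2*L)
√(-4640 + (F(45)/S + 1655/(-1130))) = √(-4640 + ((1 + 2*45)/(-2435) + 1655/(-1130))) = √(-4640 + ((1 + 90)*(-1/2435) + 1655*(-1/1130))) = √(-4640 + (91*(-1/2435) - 331/226)) = √(-4640 + (-91/2435 - 331/226)) = √(-4640 - 826551/550310) = √(-2554264951/550310) = I*√1405637545184810/550310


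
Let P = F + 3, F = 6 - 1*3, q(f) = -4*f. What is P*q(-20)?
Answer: 480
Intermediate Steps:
F = 3 (F = 6 - 3 = 3)
P = 6 (P = 3 + 3 = 6)
P*q(-20) = 6*(-4*(-20)) = 6*80 = 480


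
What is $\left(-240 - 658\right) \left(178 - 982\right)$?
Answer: $721992$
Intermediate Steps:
$\left(-240 - 658\right) \left(178 - 982\right) = - 898 \left(178 - 982\right) = \left(-898\right) \left(-804\right) = 721992$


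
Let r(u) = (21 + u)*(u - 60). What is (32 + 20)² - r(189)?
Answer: -24386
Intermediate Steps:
r(u) = (-60 + u)*(21 + u) (r(u) = (21 + u)*(-60 + u) = (-60 + u)*(21 + u))
(32 + 20)² - r(189) = (32 + 20)² - (-1260 + 189² - 39*189) = 52² - (-1260 + 35721 - 7371) = 2704 - 1*27090 = 2704 - 27090 = -24386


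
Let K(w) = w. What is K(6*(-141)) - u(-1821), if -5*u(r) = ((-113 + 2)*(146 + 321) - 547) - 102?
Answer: -56716/5 ≈ -11343.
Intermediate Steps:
u(r) = 52486/5 (u(r) = -(((-113 + 2)*(146 + 321) - 547) - 102)/5 = -((-111*467 - 547) - 102)/5 = -((-51837 - 547) - 102)/5 = -(-52384 - 102)/5 = -⅕*(-52486) = 52486/5)
K(6*(-141)) - u(-1821) = 6*(-141) - 1*52486/5 = -846 - 52486/5 = -56716/5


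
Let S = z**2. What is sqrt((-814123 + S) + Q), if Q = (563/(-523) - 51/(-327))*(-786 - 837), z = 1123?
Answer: sqrt(1457534430107130)/57007 ≈ 669.70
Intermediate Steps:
Q = 85168548/57007 (Q = (563*(-1/523) - 51*(-1/327))*(-1623) = (-563/523 + 17/109)*(-1623) = -52476/57007*(-1623) = 85168548/57007 ≈ 1494.0)
S = 1261129 (S = 1123**2 = 1261129)
sqrt((-814123 + S) + Q) = sqrt((-814123 + 1261129) + 85168548/57007) = sqrt(447006 + 85168548/57007) = sqrt(25567639590/57007) = sqrt(1457534430107130)/57007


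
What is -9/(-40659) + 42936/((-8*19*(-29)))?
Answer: 72740604/7467703 ≈ 9.7407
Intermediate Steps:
-9/(-40659) + 42936/((-8*19*(-29))) = -9*(-1/40659) + 42936/((-152*(-29))) = 3/13553 + 42936/4408 = 3/13553 + 42936*(1/4408) = 3/13553 + 5367/551 = 72740604/7467703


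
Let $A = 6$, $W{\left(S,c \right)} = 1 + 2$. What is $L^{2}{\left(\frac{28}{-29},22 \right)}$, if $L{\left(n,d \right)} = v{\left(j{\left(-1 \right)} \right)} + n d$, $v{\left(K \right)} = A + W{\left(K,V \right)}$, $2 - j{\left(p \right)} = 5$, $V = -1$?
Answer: $\frac{126025}{841} \approx 149.85$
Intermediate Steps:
$W{\left(S,c \right)} = 3$
$j{\left(p \right)} = -3$ ($j{\left(p \right)} = 2 - 5 = -3$)
$v{\left(K \right)} = 9$ ($v{\left(K \right)} = 6 + 3 = 9$)
$L{\left(n,d \right)} = 9 + d n$ ($L{\left(n,d \right)} = 9 + n d = 9 + d n$)
$L^{2}{\left(\frac{28}{-29},22 \right)} = \left(9 + 22 \frac{28}{-29}\right)^{2} = \left(9 + 22 \cdot 28 \left(- \frac{1}{29}\right)\right)^{2} = \left(9 + 22 \left(- \frac{28}{29}\right)\right)^{2} = \left(9 - \frac{616}{29}\right)^{2} = \left(- \frac{355}{29}\right)^{2} = \frac{126025}{841}$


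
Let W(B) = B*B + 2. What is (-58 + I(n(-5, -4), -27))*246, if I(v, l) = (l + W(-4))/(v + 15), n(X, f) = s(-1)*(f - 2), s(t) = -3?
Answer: -157686/11 ≈ -14335.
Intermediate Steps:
W(B) = 2 + B**2 (W(B) = B**2 + 2 = 2 + B**2)
n(X, f) = 6 - 3*f (n(X, f) = -3*(f - 2) = -3*(-2 + f) = 6 - 3*f)
I(v, l) = (18 + l)/(15 + v) (I(v, l) = (l + (2 + (-4)**2))/(v + 15) = (l + (2 + 16))/(15 + v) = (l + 18)/(15 + v) = (18 + l)/(15 + v))
(-58 + I(n(-5, -4), -27))*246 = (-58 + (18 - 27)/(15 + (6 - 3*(-4))))*246 = (-58 - 9/(15 + (6 + 12)))*246 = (-58 - 9/(15 + 18))*246 = (-58 - 9/33)*246 = (-58 + (1/33)*(-9))*246 = (-58 - 3/11)*246 = -641/11*246 = -157686/11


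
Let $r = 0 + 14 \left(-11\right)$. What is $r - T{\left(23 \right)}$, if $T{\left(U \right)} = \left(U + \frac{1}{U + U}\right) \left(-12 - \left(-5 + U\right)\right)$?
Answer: $\frac{12343}{23} \approx 536.65$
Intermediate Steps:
$r = -154$ ($r = 0 - 154 = -154$)
$T{\left(U \right)} = \left(-7 - U\right) \left(U + \frac{1}{2 U}\right)$ ($T{\left(U \right)} = \left(U + \frac{1}{2 U}\right) \left(-7 - U\right) = \left(-7 - U\right) \left(U + \frac{1}{2 U}\right)$)
$r - T{\left(23 \right)} = -154 - \left(- \frac{1}{2} - 23^{2} - 161 - \frac{7}{2 \cdot 23}\right) = -154 - \left(- \frac{1}{2} - 529 - 161 - \frac{7}{46}\right) = -154 - - \frac{15885}{23} = -154 + \frac{15885}{23} = \frac{12343}{23}$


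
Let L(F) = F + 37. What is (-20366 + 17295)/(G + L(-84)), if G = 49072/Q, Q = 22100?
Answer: 16967275/247407 ≈ 68.580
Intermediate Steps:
L(F) = 37 + F
G = 12268/5525 (G = 49072/22100 = 49072*(1/22100) = 12268/5525 ≈ 2.2205)
(-20366 + 17295)/(G + L(-84)) = (-20366 + 17295)/(12268/5525 + (37 - 84)) = -3071/(12268/5525 - 47) = -3071/(-247407/5525) = -3071*(-5525/247407) = 16967275/247407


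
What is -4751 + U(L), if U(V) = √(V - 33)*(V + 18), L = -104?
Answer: -4751 - 86*I*√137 ≈ -4751.0 - 1006.6*I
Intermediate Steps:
U(V) = √(-33 + V)*(18 + V)
-4751 + U(L) = -4751 + √(-33 - 104)*(18 - 104) = -4751 + √(-137)*(-86) = -4751 + (I*√137)*(-86) = -4751 - 86*I*√137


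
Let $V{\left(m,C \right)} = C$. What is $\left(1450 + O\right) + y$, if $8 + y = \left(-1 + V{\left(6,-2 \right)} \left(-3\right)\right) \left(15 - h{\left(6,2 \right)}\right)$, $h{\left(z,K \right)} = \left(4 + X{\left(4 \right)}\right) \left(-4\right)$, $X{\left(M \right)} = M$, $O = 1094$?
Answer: $2771$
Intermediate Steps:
$h{\left(z,K \right)} = -32$ ($h{\left(z,K \right)} = \left(4 + 4\right) \left(-4\right) = 8 \left(-4\right) = -32$)
$y = 227$ ($y = -8 + \left(-1 - -6\right) \left(15 - -32\right) = -8 + \left(-1 + 6\right) \left(15 + 32\right) = -8 + 5 \cdot 47 = -8 + 235 = 227$)
$\left(1450 + O\right) + y = \left(1450 + 1094\right) + 227 = 2544 + 227 = 2771$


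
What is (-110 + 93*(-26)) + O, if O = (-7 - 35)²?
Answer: -764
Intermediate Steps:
O = 1764 (O = (-42)² = 1764)
(-110 + 93*(-26)) + O = (-110 + 93*(-26)) + 1764 = (-110 - 2418) + 1764 = -2528 + 1764 = -764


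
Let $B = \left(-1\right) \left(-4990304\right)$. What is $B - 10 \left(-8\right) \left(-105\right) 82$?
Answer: $4301504$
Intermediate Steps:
$B = 4990304$
$B - 10 \left(-8\right) \left(-105\right) 82 = 4990304 - 10 \left(-8\right) \left(-105\right) 82 = 4990304 - \left(-80\right) \left(-105\right) 82 = 4990304 - 8400 \cdot 82 = 4990304 - 688800 = 4301504$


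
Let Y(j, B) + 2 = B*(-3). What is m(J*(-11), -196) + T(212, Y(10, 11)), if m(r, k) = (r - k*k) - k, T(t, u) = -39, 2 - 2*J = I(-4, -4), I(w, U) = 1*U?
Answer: -38292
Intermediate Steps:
Y(j, B) = -2 - 3*B (Y(j, B) = -2 + B*(-3) = -2 - 3*B)
I(w, U) = U
J = 3 (J = 1 - 1/2*(-4) = 1 + 2 = 3)
m(r, k) = r - k - k**2 (m(r, k) = (r - k**2) - k = r - k - k**2)
m(J*(-11), -196) + T(212, Y(10, 11)) = (3*(-11) - 1*(-196) - 1*(-196)**2) - 39 = (-33 + 196 - 1*38416) - 39 = (-33 + 196 - 38416) - 39 = -38253 - 39 = -38292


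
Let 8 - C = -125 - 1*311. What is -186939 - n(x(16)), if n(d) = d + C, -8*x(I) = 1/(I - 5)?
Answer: -16489703/88 ≈ -1.8738e+5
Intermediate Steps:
x(I) = -1/(8*(-5 + I)) (x(I) = -1/(8*(I - 5)) = -1/(8*(-5 + I)))
C = 444 (C = 8 - (-125 - 1*311) = 8 - (-125 - 311) = 8 - 1*(-436) = 8 + 436 = 444)
n(d) = 444 + d (n(d) = d + 444 = 444 + d)
-186939 - n(x(16)) = -186939 - (444 - 1/(-40 + 8*16)) = -186939 - (444 - 1/(-40 + 128)) = -186939 - (444 - 1/88) = -186939 - 1*39071/88 = -186939 - 39071/88 = -16489703/88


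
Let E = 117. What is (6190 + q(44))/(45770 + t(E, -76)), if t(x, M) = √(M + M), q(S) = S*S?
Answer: 92981755/523723263 - 4063*I*√38/523723263 ≈ 0.17754 - 4.7823e-5*I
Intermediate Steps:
q(S) = S²
t(x, M) = √2*√M (t(x, M) = √(2*M) = √2*√M)
(6190 + q(44))/(45770 + t(E, -76)) = (6190 + 44²)/(45770 + √2*√(-76)) = (6190 + 1936)/(45770 + √2*(2*I*√19)) = 8126/(45770 + 2*I*√38)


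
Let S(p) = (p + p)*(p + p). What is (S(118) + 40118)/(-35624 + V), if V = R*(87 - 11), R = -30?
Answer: -47907/18952 ≈ -2.5278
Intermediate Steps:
S(p) = 4*p² (S(p) = (2*p)*(2*p) = 4*p²)
V = -2280 (V = -30*(87 - 11) = -30*76 = -2280)
(S(118) + 40118)/(-35624 + V) = (4*118² + 40118)/(-35624 - 2280) = (4*13924 + 40118)/(-37904) = (55696 + 40118)*(-1/37904) = 95814*(-1/37904) = -47907/18952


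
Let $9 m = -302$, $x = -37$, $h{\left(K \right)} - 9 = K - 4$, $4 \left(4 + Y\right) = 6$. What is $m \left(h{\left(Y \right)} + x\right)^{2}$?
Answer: $- \frac{79879}{2} \approx -39940.0$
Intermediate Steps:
$Y = - \frac{5}{2}$ ($Y = -4 + \frac{1}{4} \cdot 6 = -4 + \frac{3}{2} = - \frac{5}{2} \approx -2.5$)
$h{\left(K \right)} = 5 + K$ ($h{\left(K \right)} = 9 + \left(K - 4\right) = 9 + \left(-4 + K\right) = 5 + K$)
$m = - \frac{302}{9}$ ($m = \frac{1}{9} \left(-302\right) = - \frac{302}{9} \approx -33.556$)
$m \left(h{\left(Y \right)} + x\right)^{2} = - \frac{302 \left(\left(5 - \frac{5}{2}\right) - 37\right)^{2}}{9} = - \frac{302 \left(\frac{5}{2} - 37\right)^{2}}{9} = - \frac{302 \left(- \frac{69}{2}\right)^{2}}{9} = \left(- \frac{302}{9}\right) \frac{4761}{4} = - \frac{79879}{2}$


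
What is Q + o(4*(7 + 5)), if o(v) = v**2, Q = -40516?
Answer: -38212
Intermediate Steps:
Q + o(4*(7 + 5)) = -40516 + (4*(7 + 5))**2 = -40516 + (4*12)**2 = -40516 + 48**2 = -40516 + 2304 = -38212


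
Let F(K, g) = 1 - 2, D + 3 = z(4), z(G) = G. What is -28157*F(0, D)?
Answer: 28157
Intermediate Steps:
D = 1 (D = -3 + 4 = 1)
F(K, g) = -1
-28157*F(0, D) = -28157*(-1) = 28157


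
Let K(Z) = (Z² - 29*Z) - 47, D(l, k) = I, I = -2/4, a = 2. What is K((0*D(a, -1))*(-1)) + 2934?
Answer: 2887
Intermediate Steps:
I = -½ (I = -2*¼ = -½ ≈ -0.50000)
D(l, k) = -½
K(Z) = -47 + Z² - 29*Z
K((0*D(a, -1))*(-1)) + 2934 = (-47 + ((0*(-½))*(-1))² - 29*0*(-½)*(-1)) + 2934 = (-47 + (0*(-1))² - 0*(-1)) + 2934 = (-47 + 0² - 29*0) + 2934 = (-47 + 0 + 0) + 2934 = -47 + 2934 = 2887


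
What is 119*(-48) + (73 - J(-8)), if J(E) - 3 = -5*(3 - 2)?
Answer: -5637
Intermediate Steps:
J(E) = -2 (J(E) = 3 - 5*(3 - 2) = 3 - 5*1 = 3 - 5 = -2)
119*(-48) + (73 - J(-8)) = 119*(-48) + (73 - 1*(-2)) = -5712 + (73 + 2) = -5712 + 75 = -5637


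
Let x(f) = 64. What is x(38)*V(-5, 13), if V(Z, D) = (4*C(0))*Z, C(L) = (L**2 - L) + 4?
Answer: -5120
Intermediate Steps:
C(L) = 4 + L**2 - L
V(Z, D) = 16*Z (V(Z, D) = (4*(4 + 0**2 - 1*0))*Z = (4*(4 + 0 + 0))*Z = (4*4)*Z = 16*Z)
x(38)*V(-5, 13) = 64*(16*(-5)) = 64*(-80) = -5120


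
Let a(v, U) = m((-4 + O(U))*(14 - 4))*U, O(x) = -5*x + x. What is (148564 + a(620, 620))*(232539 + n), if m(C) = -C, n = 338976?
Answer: 8886694766460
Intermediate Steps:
O(x) = -4*x
a(v, U) = U*(40 + 40*U) (a(v, U) = (-(-4 - 4*U)*(14 - 4))*U = (-(-4 - 4*U)*10)*U = (-(-40 - 40*U))*U = (40 + 40*U)*U = U*(40 + 40*U))
(148564 + a(620, 620))*(232539 + n) = (148564 + 40*620*(1 + 620))*(232539 + 338976) = (148564 + 40*620*621)*571515 = (148564 + 15400800)*571515 = 15549364*571515 = 8886694766460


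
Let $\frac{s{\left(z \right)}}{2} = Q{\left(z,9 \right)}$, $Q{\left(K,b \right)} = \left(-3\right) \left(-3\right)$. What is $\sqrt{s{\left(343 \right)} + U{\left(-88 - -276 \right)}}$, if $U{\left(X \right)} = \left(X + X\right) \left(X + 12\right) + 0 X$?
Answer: $\sqrt{75218} \approx 274.26$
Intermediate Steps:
$Q{\left(K,b \right)} = 9$
$s{\left(z \right)} = 18$ ($s{\left(z \right)} = 2 \cdot 9 = 18$)
$U{\left(X \right)} = 2 X \left(12 + X\right)$ ($U{\left(X \right)} = 2 X \left(12 + X\right) + 0 = 2 X \left(12 + X\right)$)
$\sqrt{s{\left(343 \right)} + U{\left(-88 - -276 \right)}} = \sqrt{18 + 2 \left(-88 - -276\right) \left(12 - -188\right)} = \sqrt{18 + 2 \left(-88 + 276\right) \left(12 + \left(-88 + 276\right)\right)} = \sqrt{18 + 2 \cdot 188 \left(12 + 188\right)} = \sqrt{18 + 2 \cdot 188 \cdot 200} = \sqrt{18 + 75200} = \sqrt{75218}$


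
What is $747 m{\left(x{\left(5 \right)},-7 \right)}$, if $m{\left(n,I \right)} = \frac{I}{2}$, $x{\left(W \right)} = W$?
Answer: $- \frac{5229}{2} \approx -2614.5$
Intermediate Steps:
$m{\left(n,I \right)} = \frac{I}{2}$ ($m{\left(n,I \right)} = I \frac{1}{2} = \frac{I}{2}$)
$747 m{\left(x{\left(5 \right)},-7 \right)} = 747 \cdot \frac{1}{2} \left(-7\right) = 747 \left(- \frac{7}{2}\right) = - \frac{5229}{2}$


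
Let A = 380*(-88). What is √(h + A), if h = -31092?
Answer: 2*I*√16133 ≈ 254.03*I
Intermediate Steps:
A = -33440
√(h + A) = √(-31092 - 33440) = √(-64532) = 2*I*√16133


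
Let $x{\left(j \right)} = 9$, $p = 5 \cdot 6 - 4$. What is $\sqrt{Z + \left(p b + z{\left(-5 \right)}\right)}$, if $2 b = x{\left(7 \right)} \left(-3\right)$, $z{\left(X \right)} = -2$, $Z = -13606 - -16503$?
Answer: $4 \sqrt{159} \approx 50.438$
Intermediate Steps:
$Z = 2897$ ($Z = -13606 + 16503 = 2897$)
$p = 26$ ($p = 30 - 4 = 26$)
$b = - \frac{27}{2}$ ($b = \frac{9 \left(-3\right)}{2} = \frac{1}{2} \left(-27\right) = - \frac{27}{2} \approx -13.5$)
$\sqrt{Z + \left(p b + z{\left(-5 \right)}\right)} = \sqrt{2897 + \left(26 \left(- \frac{27}{2}\right) - 2\right)} = \sqrt{2897 - 353} = \sqrt{2544} = 4 \sqrt{159}$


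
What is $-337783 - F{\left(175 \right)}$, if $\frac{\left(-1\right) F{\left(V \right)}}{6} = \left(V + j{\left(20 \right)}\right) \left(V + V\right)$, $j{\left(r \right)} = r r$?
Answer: $869717$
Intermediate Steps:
$j{\left(r \right)} = r^{2}$
$F{\left(V \right)} = - 12 V \left(400 + V\right)$ ($F{\left(V \right)} = - 6 \left(V + 20^{2}\right) \left(V + V\right) = - 6 \left(V + 400\right) 2 V = - 6 \left(400 + V\right) 2 V = - 6 \cdot 2 V \left(400 + V\right) = - 12 V \left(400 + V\right)$)
$-337783 - F{\left(175 \right)} = -337783 - \left(-12\right) 175 \left(400 + 175\right) = -337783 - \left(-12\right) 175 \cdot 575 = -337783 - -1207500 = -337783 + 1207500 = 869717$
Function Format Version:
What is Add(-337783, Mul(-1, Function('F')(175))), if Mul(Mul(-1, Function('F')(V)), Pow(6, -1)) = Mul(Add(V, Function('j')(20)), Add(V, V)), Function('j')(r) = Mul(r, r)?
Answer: 869717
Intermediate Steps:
Function('j')(r) = Pow(r, 2)
Function('F')(V) = Mul(-12, V, Add(400, V)) (Function('F')(V) = Mul(-6, Mul(Add(V, Pow(20, 2)), Add(V, V))) = Mul(-6, Mul(Add(V, 400), Mul(2, V))) = Mul(-6, Mul(Add(400, V), Mul(2, V))) = Mul(-6, Mul(2, V, Add(400, V))) = Mul(-12, V, Add(400, V)))
Add(-337783, Mul(-1, Function('F')(175))) = Add(-337783, Mul(-1, Mul(-12, 175, Add(400, 175)))) = Add(-337783, Mul(-1, Mul(-12, 175, 575))) = Add(-337783, Mul(-1, -1207500)) = Add(-337783, 1207500) = 869717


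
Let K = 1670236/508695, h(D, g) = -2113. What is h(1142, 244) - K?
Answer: -1076542771/508695 ≈ -2116.3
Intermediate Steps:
K = 1670236/508695 (K = 1670236*(1/508695) = 1670236/508695 ≈ 3.2834)
h(1142, 244) - K = -2113 - 1*1670236/508695 = -2113 - 1670236/508695 = -1076542771/508695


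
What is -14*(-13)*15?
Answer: 2730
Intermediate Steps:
-14*(-13)*15 = 182*15 = 2730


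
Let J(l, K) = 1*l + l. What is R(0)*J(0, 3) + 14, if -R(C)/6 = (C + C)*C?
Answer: 14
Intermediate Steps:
J(l, K) = 2*l (J(l, K) = l + l = 2*l)
R(C) = -12*C² (R(C) = -6*(C + C)*C = -6*2*C*C = -12*C²)
R(0)*J(0, 3) + 14 = (-12*0²)*(2*0) + 14 = -12*0*0 + 14 = 0*0 + 14 = 0 + 14 = 14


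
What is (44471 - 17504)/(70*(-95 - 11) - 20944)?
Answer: -26967/28364 ≈ -0.95075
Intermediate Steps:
(44471 - 17504)/(70*(-95 - 11) - 20944) = 26967/(70*(-106) - 20944) = 26967/(-7420 - 20944) = 26967/(-28364) = 26967*(-1/28364) = -26967/28364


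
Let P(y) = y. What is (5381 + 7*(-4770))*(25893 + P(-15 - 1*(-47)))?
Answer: -726133325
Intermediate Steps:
(5381 + 7*(-4770))*(25893 + P(-15 - 1*(-47))) = (5381 + 7*(-4770))*(25893 + (-15 - 1*(-47))) = (5381 - 33390)*(25893 + (-15 + 47)) = -28009*(25893 + 32) = -28009*25925 = -726133325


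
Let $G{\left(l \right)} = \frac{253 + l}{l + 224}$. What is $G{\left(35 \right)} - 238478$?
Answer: $- \frac{61765514}{259} \approx -2.3848 \cdot 10^{5}$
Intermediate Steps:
$G{\left(l \right)} = \frac{253 + l}{224 + l}$
$G{\left(35 \right)} - 238478 = \frac{253 + 35}{224 + 35} - 238478 = \frac{1}{259} \cdot 288 - 238478 = \frac{288}{259} - 238478 = - \frac{61765514}{259}$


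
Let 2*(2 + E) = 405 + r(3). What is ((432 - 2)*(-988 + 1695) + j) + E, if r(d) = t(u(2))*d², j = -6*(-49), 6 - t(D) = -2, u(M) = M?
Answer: 609081/2 ≈ 3.0454e+5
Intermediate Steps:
t(D) = 8 (t(D) = 6 - 1*(-2) = 6 + 2 = 8)
j = 294
r(d) = 8*d²
E = 473/2 (E = -2 + (405 + 8*3²)/2 = -2 + (405 + 8*9)/2 = -2 + (405 + 72)/2 = -2 + (½)*477 = -2 + 477/2 = 473/2 ≈ 236.50)
((432 - 2)*(-988 + 1695) + j) + E = ((432 - 2)*(-988 + 1695) + 294) + 473/2 = (430*707 + 294) + 473/2 = (304010 + 294) + 473/2 = 304304 + 473/2 = 609081/2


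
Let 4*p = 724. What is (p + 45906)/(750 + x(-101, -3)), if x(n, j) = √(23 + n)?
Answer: 5760875/93763 - 46087*I*√78/562578 ≈ 61.441 - 0.72351*I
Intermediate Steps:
p = 181 (p = (¼)*724 = 181)
(p + 45906)/(750 + x(-101, -3)) = (181 + 45906)/(750 + √(23 - 101)) = 46087/(750 + √(-78)) = 46087/(750 + I*√78)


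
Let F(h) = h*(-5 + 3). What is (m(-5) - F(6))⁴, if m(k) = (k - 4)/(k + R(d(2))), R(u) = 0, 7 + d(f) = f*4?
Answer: 22667121/625 ≈ 36267.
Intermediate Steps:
d(f) = -7 + 4*f (d(f) = -7 + f*4 = -7 + 4*f)
F(h) = -2*h (F(h) = h*(-2) = -2*h)
m(k) = (-4 + k)/k (m(k) = (k - 4)/(k + 0) = (-4 + k)/k)
(m(-5) - F(6))⁴ = ((-4 - 5)/(-5) - (-2)*6)⁴ = (-⅕*(-9) - 1*(-12))⁴ = (9/5 + 12)⁴ = (69/5)⁴ = 22667121/625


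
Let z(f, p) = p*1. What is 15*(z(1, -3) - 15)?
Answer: -270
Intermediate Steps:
z(f, p) = p
15*(z(1, -3) - 15) = 15*(-3 - 15) = 15*(-18) = -270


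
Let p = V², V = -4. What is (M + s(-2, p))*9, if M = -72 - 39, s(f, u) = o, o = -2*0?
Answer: -999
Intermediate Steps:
p = 16 (p = (-4)² = 16)
o = 0
s(f, u) = 0
M = -111
(M + s(-2, p))*9 = (-111 + 0)*9 = -111*9 = -999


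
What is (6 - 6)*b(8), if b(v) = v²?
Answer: 0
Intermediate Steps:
(6 - 6)*b(8) = (6 - 6)*8² = 0*64 = 0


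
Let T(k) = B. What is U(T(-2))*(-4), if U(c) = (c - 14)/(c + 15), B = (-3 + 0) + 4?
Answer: 13/4 ≈ 3.2500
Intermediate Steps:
B = 1 (B = -3 + 4 = 1)
T(k) = 1
U(c) = (-14 + c)/(15 + c)
U(T(-2))*(-4) = ((-14 + 1)/(15 + 1))*(-4) = (-13/16)*(-4) = ((1/16)*(-13))*(-4) = -13/16*(-4) = 13/4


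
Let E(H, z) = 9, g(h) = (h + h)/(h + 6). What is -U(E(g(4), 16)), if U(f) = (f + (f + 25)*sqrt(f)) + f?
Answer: -120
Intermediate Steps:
g(h) = 2*h/(6 + h) (g(h) = (2*h)/(6 + h) = 2*h/(6 + h))
U(f) = 2*f + sqrt(f)*(25 + f) (U(f) = (f + (25 + f)*sqrt(f)) + f = (f + sqrt(f)*(25 + f)) + f = 2*f + sqrt(f)*(25 + f))
-U(E(g(4), 16)) = -(9**(3/2) + 2*9 + 25*sqrt(9)) = -(27 + 18 + 25*3) = -(27 + 18 + 75) = -1*120 = -120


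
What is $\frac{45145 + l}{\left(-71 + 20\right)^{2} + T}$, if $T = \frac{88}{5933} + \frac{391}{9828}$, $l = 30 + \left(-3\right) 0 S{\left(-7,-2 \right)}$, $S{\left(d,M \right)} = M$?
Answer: $\frac{2634132746700}{151666256591} \approx 17.368$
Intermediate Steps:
$l = 30$ ($l = 30 + \left(-3\right) 0 \left(-2\right) = 30 + 0 \left(-2\right) = 30 + 0 = 30$)
$T = \frac{3184667}{58309524}$ ($T = 88 \cdot \frac{1}{5933} + 391 \cdot \frac{1}{9828} = \frac{88}{5933} + \frac{391}{9828} = \frac{3184667}{58309524} \approx 0.054617$)
$\frac{45145 + l}{\left(-71 + 20\right)^{2} + T} = \frac{45145 + 30}{\left(-71 + 20\right)^{2} + \frac{3184667}{58309524}} = \frac{45175}{\left(-51\right)^{2} + \frac{3184667}{58309524}} = \frac{45175}{2601 + \frac{3184667}{58309524}} = \frac{45175}{\frac{151666256591}{58309524}} = 45175 \cdot \frac{58309524}{151666256591} = \frac{2634132746700}{151666256591}$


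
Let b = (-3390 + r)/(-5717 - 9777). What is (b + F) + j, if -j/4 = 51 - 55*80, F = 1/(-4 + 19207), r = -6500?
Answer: 2588022057418/148765641 ≈ 17397.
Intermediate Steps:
F = 1/19203 ≈ 5.2075e-5
j = 17396 (j = -4*(51 - 55*80) = -4*(51 - 4400) = -4*(-4349) = 17396)
b = 4945/7747 (b = (-3390 - 6500)/(-5717 - 9777) = -9890/(-15494) = -9890*(-1/15494) = 4945/7747 ≈ 0.63831)
(b + F) + j = (4945/7747 + 1/19203) + 17396 = 94966582/148765641 + 17396 = 2588022057418/148765641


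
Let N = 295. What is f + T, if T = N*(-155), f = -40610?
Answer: -86335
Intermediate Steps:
T = -45725 (T = 295*(-155) = -45725)
f + T = -40610 - 45725 = -86335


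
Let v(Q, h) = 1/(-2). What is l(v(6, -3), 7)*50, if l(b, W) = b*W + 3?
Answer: -25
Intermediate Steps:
v(Q, h) = -½
l(b, W) = 3 + W*b (l(b, W) = W*b + 3 = 3 + W*b)
l(v(6, -3), 7)*50 = (3 + 7*(-½))*50 = (3 - 7/2)*50 = -½*50 = -25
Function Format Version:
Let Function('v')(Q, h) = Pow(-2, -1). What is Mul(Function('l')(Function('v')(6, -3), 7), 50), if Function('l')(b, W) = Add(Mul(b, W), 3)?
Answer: -25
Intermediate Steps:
Function('v')(Q, h) = Rational(-1, 2)
Function('l')(b, W) = Add(3, Mul(W, b)) (Function('l')(b, W) = Add(Mul(W, b), 3) = Add(3, Mul(W, b)))
Mul(Function('l')(Function('v')(6, -3), 7), 50) = Mul(Add(3, Mul(7, Rational(-1, 2))), 50) = Mul(Add(3, Rational(-7, 2)), 50) = Mul(Rational(-1, 2), 50) = -25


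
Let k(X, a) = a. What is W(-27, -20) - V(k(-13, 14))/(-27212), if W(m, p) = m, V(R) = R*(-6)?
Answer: -183702/6803 ≈ -27.003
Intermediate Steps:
V(R) = -6*R
W(-27, -20) - V(k(-13, 14))/(-27212) = -27 - (-6*14)/(-27212) = -27 - (-84)*(-1)/27212 = -27 - 1*21/6803 = -27 - 21/6803 = -183702/6803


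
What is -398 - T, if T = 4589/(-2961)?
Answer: -1173889/2961 ≈ -396.45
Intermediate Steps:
T = -4589/2961 (T = 4589*(-1/2961) = -4589/2961 ≈ -1.5498)
-398 - T = -398 - 1*(-4589/2961) = -398 + 4589/2961 = -1173889/2961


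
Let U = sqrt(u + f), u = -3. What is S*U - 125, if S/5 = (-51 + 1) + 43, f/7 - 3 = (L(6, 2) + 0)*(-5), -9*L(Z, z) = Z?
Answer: -125 - 70*sqrt(93)/3 ≈ -350.02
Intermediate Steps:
L(Z, z) = -Z/9
f = 133/3 (f = 21 + 7*((-1/9*6 + 0)*(-5)) = 21 + 7*((-2/3 + 0)*(-5)) = 21 + 7*(-2/3*(-5)) = 21 + 7*(10/3) = 21 + 70/3 = 133/3 ≈ 44.333)
S = -35 (S = 5*((-51 + 1) + 43) = 5*(-50 + 43) = 5*(-7) = -35)
U = 2*sqrt(93)/3 (U = sqrt(-3 + 133/3) = sqrt(124/3) = 2*sqrt(93)/3 ≈ 6.4291)
S*U - 125 = -70*sqrt(93)/3 - 125 = -125 - 70*sqrt(93)/3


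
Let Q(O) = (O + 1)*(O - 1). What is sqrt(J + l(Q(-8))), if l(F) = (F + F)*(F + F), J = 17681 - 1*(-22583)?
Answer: 2*sqrt(14035) ≈ 236.94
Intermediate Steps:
Q(O) = (1 + O)*(-1 + O)
J = 40264 (J = 17681 + 22583 = 40264)
l(F) = 4*F**2 (l(F) = (2*F)*(2*F) = 4*F**2)
sqrt(J + l(Q(-8))) = sqrt(40264 + 4*(-1 + (-8)**2)**2) = sqrt(40264 + 4*(-1 + 64)**2) = sqrt(40264 + 4*63**2) = sqrt(40264 + 4*3969) = sqrt(40264 + 15876) = sqrt(56140) = 2*sqrt(14035)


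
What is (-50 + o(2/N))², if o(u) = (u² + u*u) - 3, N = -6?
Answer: 225625/81 ≈ 2785.5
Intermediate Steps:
o(u) = -3 + 2*u² (o(u) = (u² + u²) - 3 = 2*u² - 3 = -3 + 2*u²)
(-50 + o(2/N))² = (-50 + (-3 + 2*(2/(-6))²))² = (-50 + (-3 + 2*(2*(-⅙))²))² = (-50 + (-3 + 2*(-⅓)²))² = (-50 + (-3 + 2*(⅑)))² = (-50 + (-3 + 2/9))² = (-50 - 25/9)² = (-475/9)² = 225625/81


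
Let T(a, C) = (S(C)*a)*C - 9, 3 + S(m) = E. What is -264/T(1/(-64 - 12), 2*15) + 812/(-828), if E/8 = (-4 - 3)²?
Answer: 274231/426213 ≈ 0.64341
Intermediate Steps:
E = 392 (E = 8*(-4 - 3)² = 8*(-7)² = 8*49 = 392)
S(m) = 389 (S(m) = -3 + 392 = 389)
T(a, C) = -9 + 389*C*a (T(a, C) = (389*a)*C - 9 = 389*C*a - 9 = -9 + 389*C*a)
-264/T(1/(-64 - 12), 2*15) + 812/(-828) = -264/(-9 + 389*(2*15)/(-64 - 12)) + 812/(-828) = -264/(-9 + 389*30/(-76)) + 812*(-1/828) = -264/(-9 + 389*30*(-1/76)) - 203/207 = -264/(-9 - 5835/38) - 203/207 = -264/(-6177/38) - 203/207 = -264*(-38/6177) - 203/207 = 3344/2059 - 203/207 = 274231/426213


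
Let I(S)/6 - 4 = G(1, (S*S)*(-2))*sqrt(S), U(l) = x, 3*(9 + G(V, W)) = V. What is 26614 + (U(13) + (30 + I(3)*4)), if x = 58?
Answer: 26798 - 208*sqrt(3) ≈ 26438.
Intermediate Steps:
G(V, W) = -9 + V/3
U(l) = 58
I(S) = 24 - 52*sqrt(S) (I(S) = 24 + 6*((-9 + (1/3)*1)*sqrt(S)) = 24 + 6*((-9 + 1/3)*sqrt(S)) = 24 + 6*(-26*sqrt(S)/3) = 24 - 52*sqrt(S))
26614 + (U(13) + (30 + I(3)*4)) = 26614 + (58 + (30 + (24 - 52*sqrt(3))*4)) = 26614 + (58 + (30 + (96 - 208*sqrt(3)))) = 26614 + (58 + (126 - 208*sqrt(3))) = 26614 + (184 - 208*sqrt(3)) = 26798 - 208*sqrt(3)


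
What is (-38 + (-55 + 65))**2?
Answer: 784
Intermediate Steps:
(-38 + (-55 + 65))**2 = (-38 + 10)**2 = (-28)**2 = 784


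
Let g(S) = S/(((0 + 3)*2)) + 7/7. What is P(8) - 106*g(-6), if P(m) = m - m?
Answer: 0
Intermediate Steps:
P(m) = 0
g(S) = 1 + S/6 (g(S) = S/((3*2)) + 7*(⅐) = S/6 + 1 = 1 + S/6)
P(8) - 106*g(-6) = 0 - 106*(1 + (⅙)*(-6)) = 0 - 106*(1 - 1) = 0 - 106*0 = 0 + 0 = 0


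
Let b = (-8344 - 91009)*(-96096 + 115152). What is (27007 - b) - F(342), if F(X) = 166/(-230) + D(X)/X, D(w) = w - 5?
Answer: 74463401480381/39330 ≈ 1.8933e+9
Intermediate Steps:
b = -1893270768 (b = -99353*19056 = -1893270768)
D(w) = -5 + w
F(X) = -83/115 + (-5 + X)/X (F(X) = 166/(-230) + (-5 + X)/X = 166*(-1/230) + (-5 + X)/X = -83/115 + (-5 + X)/X)
(27007 - b) - F(342) = (27007 - 1*(-1893270768)) - (32/115 - 5/342) = (27007 + 1893270768) - (32/115 - 5*1/342) = 1893297775 - (32/115 - 5/342) = 1893297775 - 1*10369/39330 = 1893297775 - 10369/39330 = 74463401480381/39330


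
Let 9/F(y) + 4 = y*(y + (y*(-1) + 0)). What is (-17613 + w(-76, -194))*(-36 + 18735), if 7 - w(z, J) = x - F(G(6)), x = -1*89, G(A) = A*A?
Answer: -1310369823/4 ≈ -3.2759e+8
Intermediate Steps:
G(A) = A**2
F(y) = -9/4 (F(y) = 9/(-4 + y*(y + (y*(-1) + 0))) = 9/(-4 + y*(y + (-y + 0))) = 9/(-4 + y*(y - y)) = 9/(-4 + y*0) = 9/(-4 + 0) = 9/(-4) = 9*(-1/4) = -9/4)
x = -89
w(z, J) = 375/4 (w(z, J) = 7 - (-89 - 1*(-9/4)) = 7 - (-89 + 9/4) = 7 - 1*(-347/4) = 7 + 347/4 = 375/4)
(-17613 + w(-76, -194))*(-36 + 18735) = (-17613 + 375/4)*(-36 + 18735) = -70077/4*18699 = -1310369823/4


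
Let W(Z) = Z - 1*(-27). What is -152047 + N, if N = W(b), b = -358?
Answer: -152378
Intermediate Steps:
W(Z) = 27 + Z (W(Z) = Z + 27 = 27 + Z)
N = -331 (N = 27 - 358 = -331)
-152047 + N = -152047 - 331 = -152378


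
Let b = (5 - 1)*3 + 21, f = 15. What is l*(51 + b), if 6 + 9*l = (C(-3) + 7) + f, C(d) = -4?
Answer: 112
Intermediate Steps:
l = 4/3 (l = -⅔ + ((-4 + 7) + 15)/9 = -⅔ + (3 + 15)/9 = -⅔ + (⅑)*18 = -⅔ + 2 = 4/3 ≈ 1.3333)
b = 33 (b = 4*3 + 21 = 12 + 21 = 33)
l*(51 + b) = 4*(51 + 33)/3 = (4/3)*84 = 112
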